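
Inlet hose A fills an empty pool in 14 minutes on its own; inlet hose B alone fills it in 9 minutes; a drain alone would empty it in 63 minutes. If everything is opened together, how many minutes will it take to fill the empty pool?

6 minutes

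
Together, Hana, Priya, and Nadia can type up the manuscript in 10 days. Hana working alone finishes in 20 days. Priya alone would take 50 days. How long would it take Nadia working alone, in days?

Combined rate is 1/10 per day.
Known contribution: 1/20 + 1/50 = (5 + 2)/100 = 7/100 per day.
So Nadia's rate is 1/10 − 7/100 = 3/100, meaning 100/3 days alone.

100/3 days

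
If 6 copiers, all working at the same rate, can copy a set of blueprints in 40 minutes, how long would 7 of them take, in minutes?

240/7 minutes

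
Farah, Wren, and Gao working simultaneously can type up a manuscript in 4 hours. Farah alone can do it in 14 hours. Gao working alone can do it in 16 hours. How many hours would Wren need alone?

Combined rate is 1/4 per hour.
Known contribution: 1/14 + 1/16 = (8 + 7)/112 = 15/112 per hour.
So Wren's rate is 1/4 − 15/112 = 13/112, meaning 112/13 hours alone.

112/13 hours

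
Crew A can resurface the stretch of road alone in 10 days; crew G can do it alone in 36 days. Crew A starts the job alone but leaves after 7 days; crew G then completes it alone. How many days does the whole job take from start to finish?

In 7 days crew A does 7/10 of the job, leaving 3/10.
Crew G works at 1/36 per day, so finishing takes 3/10 ÷ 1/36 = 54/5 days.
Total time = 7 + 54/5 = 89/5 days.

89/5 days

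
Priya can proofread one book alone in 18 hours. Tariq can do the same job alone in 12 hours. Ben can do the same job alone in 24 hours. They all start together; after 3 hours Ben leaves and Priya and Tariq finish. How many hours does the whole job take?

63/10 hours

In the first 3 hours the combined rate is 13/72, so 13/24 of the job is done, leaving 11/24.
After Ben leaves the rate is 5/36 per hour; the remaining 11/24 takes 33/10 hours.
Total = 3 + 33/10 = 63/10 hours.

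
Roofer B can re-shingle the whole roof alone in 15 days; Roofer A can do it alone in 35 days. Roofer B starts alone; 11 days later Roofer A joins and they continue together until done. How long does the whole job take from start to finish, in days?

69/5 days

In 11 days Roofer B does 11/15 of the job, leaving 4/15.
Roofer B and Roofer A together work at 2/21 per day, so finishing takes 4/15 ÷ 2/21 = 14/5 days.
Total time = 11 + 14/5 = 69/5 days.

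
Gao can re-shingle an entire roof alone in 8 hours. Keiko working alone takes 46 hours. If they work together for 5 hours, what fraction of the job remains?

49/184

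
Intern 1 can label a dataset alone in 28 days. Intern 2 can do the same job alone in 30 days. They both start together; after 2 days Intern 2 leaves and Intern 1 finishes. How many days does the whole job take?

In the first 2 days the combined rate is 29/420, so 29/210 of the job is done, leaving 181/210.
After Intern 2 leaves the rate is 1/28 per day; the remaining 181/210 takes 362/15 days.
Total = 2 + 362/15 = 392/15 days.

392/15 days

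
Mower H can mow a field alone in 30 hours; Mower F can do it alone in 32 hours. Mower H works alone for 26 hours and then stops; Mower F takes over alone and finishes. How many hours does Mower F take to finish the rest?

In 26 hours Mower H does 26/30 = 13/15 of the job, leaving 2/15.
Mower F works at 1/32 per hour, so finishing takes 2/15 ÷ 1/32 = 64/15 hours.

64/15 hours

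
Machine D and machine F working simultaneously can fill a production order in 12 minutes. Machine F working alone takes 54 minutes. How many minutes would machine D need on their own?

Combined rate is 1/12 per minute.
Known contribution: 1/54 per minute.
So machine D's rate is 1/12 − 1/54 = 7/108, meaning 108/7 minutes alone.

108/7 minutes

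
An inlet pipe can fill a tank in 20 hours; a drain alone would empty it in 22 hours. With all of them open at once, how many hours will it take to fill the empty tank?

Net rate = 1/20 − 1/22 = (11 − 10)/220 = 1/220 per hour.
Filling time = 1 ÷ (1/220) = 220 hours.

220 hours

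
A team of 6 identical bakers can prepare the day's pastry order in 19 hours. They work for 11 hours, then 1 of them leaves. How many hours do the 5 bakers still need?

One baker does 1/114 of the job per hour.
After 11 hours with 6 bakers, 11/19 is done (8/19 left).
With 5 bakers the rate is 5/114, so the rest takes 8/19 ÷ 5/114 = 48/5 hours.

48/5 hours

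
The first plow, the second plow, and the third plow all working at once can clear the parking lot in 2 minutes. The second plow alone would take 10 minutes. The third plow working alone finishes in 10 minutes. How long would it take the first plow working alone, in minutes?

10/3 minutes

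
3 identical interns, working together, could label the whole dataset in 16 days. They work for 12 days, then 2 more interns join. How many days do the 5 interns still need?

12/5 days

One intern does 1/48 of the job per day.
After 12 days with 3 interns, 3/4 is done (1/4 left).
With 5 interns the rate is 5/48, so the rest takes 1/4 ÷ 5/48 = 12/5 days.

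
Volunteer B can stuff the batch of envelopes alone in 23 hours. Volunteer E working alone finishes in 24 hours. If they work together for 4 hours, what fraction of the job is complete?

Combined rate: 1/23 + 1/24 = (24 + 23)/552 = 47/552 per hour.
In 4 hours they complete 4·47/552 = 47/138 of the job.

47/138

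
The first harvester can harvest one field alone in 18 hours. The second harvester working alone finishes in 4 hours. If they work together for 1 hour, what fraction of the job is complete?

11/36

Combined rate: 1/18 + 1/4 = (2 + 9)/36 = 11/36 per hour.
In 1 hour they complete 1·11/36 = 11/36 of the job.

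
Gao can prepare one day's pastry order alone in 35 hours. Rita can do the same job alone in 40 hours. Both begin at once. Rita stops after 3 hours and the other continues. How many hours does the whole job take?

259/8 hours

In the first 3 hours the combined rate is 3/56, so 9/56 of the job is done, leaving 47/56.
After Rita leaves the rate is 1/35 per hour; the remaining 47/56 takes 235/8 hours.
Total = 3 + 235/8 = 259/8 hours.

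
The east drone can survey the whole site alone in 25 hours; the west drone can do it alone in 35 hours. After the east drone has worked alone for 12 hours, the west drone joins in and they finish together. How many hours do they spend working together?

91/12 hours

In 12 hours the east drone does 12/25 of the job, leaving 13/25.
The east drone and the west drone together work at 12/175 per hour, so finishing takes 13/25 ÷ 12/175 = 91/12 hours.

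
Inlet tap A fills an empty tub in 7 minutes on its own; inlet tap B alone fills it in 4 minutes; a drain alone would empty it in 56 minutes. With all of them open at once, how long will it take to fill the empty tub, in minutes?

8/3 minutes

Net rate = 1/7 + 1/4 − 1/56 = (8 + 14 − 1)/56 = 21/56 = 3/8 per minute.
Filling time = 1 ÷ (3/8) = 8/3 minutes.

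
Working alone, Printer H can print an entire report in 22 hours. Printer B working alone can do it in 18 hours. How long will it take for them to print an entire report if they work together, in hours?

Combined rate: 1/22 + 1/18 = (9 + 11)/198 = 20/198 = 10/99 per hour.
Time = 1 ÷ (10/99) = 99/10 hours.

99/10 hours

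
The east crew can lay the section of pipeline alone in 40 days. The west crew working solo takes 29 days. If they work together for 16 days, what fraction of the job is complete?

138/145

Combined rate: 1/40 + 1/29 = (29 + 40)/1160 = 69/1160 per day.
In 16 days they complete 16·69/1160 = 138/145 of the job.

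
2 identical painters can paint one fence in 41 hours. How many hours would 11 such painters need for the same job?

82/11 hours

Total work is 2·41 = 82 painter-hours.
With 11 painters: 82/11 hours.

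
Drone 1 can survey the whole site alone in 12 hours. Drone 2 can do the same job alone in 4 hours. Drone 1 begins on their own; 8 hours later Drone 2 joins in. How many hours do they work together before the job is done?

1 hour

In the first 8 hours Drone 1 alone does 8/12 = 2/3 of the job, leaving 1/3.
Once everyone is working, combined rate: 1/12 + 1/4 = (1 + 3)/12 = 4/12 = 1/3 per hour.
Remaining 1/3 at 1/3 per hour takes 1 hour.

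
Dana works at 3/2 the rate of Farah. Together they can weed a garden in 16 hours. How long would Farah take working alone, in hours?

40 hours

Let Farah's rate be r; then Dana's rate is (3/2)r, so together (3/2 + 1)r = (5/2)r = 1/16.
Thus r = 1/40 per hour.
Farah alone: 40 hours; Dana alone: 80/3 hours.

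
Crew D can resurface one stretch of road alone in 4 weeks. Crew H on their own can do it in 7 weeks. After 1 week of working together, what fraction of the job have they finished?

Combined rate: 1/4 + 1/7 = (7 + 4)/28 = 11/28 per week.
In 1 week they complete 1·11/28 = 11/28 of the job.

11/28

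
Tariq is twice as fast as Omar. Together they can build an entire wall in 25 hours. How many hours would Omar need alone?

75 hours

Let Omar's rate be r; then Tariq's rate is 2r, so together (2 + 1)r = 3r = 1/25.
Thus r = 1/75 per hour.
Omar alone: 75 hours; Tariq alone: 75/2 hours.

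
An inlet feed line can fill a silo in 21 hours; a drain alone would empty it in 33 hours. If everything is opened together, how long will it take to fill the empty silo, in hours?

231/4 hours

Net rate = 1/21 − 1/33 = (11 − 7)/231 = 4/231 per hour.
Filling time = 1 ÷ (4/231) = 231/4 hours.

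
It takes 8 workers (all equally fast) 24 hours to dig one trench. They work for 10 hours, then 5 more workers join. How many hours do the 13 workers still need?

112/13 hours

One worker does 1/192 of the job per hour.
After 10 hours with 8 workers, 5/12 is done (7/12 left).
With 13 workers the rate is 13/192, so the rest takes 7/12 ÷ 13/192 = 112/13 hours.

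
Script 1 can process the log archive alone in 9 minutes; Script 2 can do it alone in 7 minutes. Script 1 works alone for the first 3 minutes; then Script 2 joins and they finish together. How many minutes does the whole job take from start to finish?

45/8 minutes

In 3 minutes Script 1 does 3/9 = 1/3 of the job, leaving 2/3.
Script 1 and Script 2 together work at 16/63 per minute, so finishing takes 2/3 ÷ 16/63 = 21/8 minutes.
Total time = 3 + 21/8 = 45/8 minutes.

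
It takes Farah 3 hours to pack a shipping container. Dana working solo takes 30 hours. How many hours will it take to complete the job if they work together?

With two workers the combined time is the product over the sum: 3·30/(3+30) = 90/33 = 30/11 hours.

30/11 hours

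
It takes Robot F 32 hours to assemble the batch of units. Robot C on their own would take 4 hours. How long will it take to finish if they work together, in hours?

Combined rate: 1/32 + 1/4 = (1 + 8)/32 = 9/32 per hour.
Time = 1 ÷ (9/32) = 32/9 hours.

32/9 hours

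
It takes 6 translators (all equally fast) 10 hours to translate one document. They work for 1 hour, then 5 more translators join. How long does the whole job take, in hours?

65/11 hours

One translator does 1/60 of the job per hour.
After 1 hour with 6 translators, 1/10 is done (9/10 left).
With 11 translators the rate is 11/60, so the rest takes 9/10 ÷ 11/60 = 54/11 hours.
Total = 1 + 54/11 = 65/11 hours.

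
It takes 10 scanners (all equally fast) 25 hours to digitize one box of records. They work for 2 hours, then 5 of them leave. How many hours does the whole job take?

48 hours

One scanner does 1/250 of the job per hour.
After 2 hours with 10 scanners, 2/25 is done (23/25 left).
With 5 scanners the rate is 5/250 = 1/50, so the rest takes 23/25 ÷ 1/50 = 46 hours.
Total = 2 + 46 = 48 hours.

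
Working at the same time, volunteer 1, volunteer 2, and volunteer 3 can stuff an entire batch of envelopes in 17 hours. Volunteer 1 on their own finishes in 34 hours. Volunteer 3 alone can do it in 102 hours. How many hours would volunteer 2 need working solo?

Combined rate is 1/17 per hour.
Known contribution: 1/34 + 1/102 = (3 + 1)/102 = 4/102 = 2/51 per hour.
So volunteer 2's rate is 1/17 − 2/51 = 1/51, meaning 51 hours alone.

51 hours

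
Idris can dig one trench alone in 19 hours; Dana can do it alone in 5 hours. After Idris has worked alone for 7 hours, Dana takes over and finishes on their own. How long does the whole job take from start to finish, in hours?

In 7 hours Idris does 7/19 of the job, leaving 12/19.
Dana works at 1/5 per hour, so finishing takes 12/19 ÷ 1/5 = 60/19 hours.
Total time = 7 + 60/19 = 193/19 hours.

193/19 hours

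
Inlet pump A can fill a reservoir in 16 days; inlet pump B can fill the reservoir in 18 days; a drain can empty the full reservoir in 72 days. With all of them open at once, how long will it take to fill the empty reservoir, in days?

48/5 days

Net rate = 1/16 + 1/18 − 1/72 = (9 + 8 − 2)/144 = 15/144 = 5/48 per day.
Filling time = 1 ÷ (5/48) = 48/5 days.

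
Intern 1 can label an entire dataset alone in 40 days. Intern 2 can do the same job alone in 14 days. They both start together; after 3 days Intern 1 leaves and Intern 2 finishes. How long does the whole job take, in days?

In the first 3 days the combined rate is 27/280, so 81/280 of the job is done, leaving 199/280.
After Intern 1 leaves the rate is 1/14 per day; the remaining 199/280 takes 199/20 days.
Total = 3 + 199/20 = 259/20 days.

259/20 days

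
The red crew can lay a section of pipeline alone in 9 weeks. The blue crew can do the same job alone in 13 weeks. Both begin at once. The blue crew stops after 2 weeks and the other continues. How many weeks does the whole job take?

99/13 weeks

In the first 2 weeks the combined rate is 22/117, so 44/117 of the job is done, leaving 73/117.
After the blue crew leaves the rate is 1/9 per week; the remaining 73/117 takes 73/13 weeks.
Total = 2 + 73/13 = 99/13 weeks.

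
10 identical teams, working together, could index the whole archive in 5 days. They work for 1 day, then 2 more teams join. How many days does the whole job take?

13/3 days

One team does 1/50 of the job per day.
After 1 day with 10 teams, 1/5 is done (4/5 left).
With 12 teams the rate is 12/50 = 6/25, so the rest takes 4/5 ÷ 6/25 = 10/3 days.
Total = 1 + 10/3 = 13/3 days.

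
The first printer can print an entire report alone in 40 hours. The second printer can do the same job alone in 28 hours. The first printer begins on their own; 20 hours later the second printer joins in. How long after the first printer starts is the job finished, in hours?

In the first 20 hours the first printer alone does 20/40 = 1/2 of the job, leaving 1/2.
Once everyone is working, combined rate: 1/40 + 1/28 = (7 + 10)/280 = 17/280 per hour.
Remaining 1/2 at 17/280 per hour takes 140/17 hours.
Total from the start = 20 + 140/17 = 480/17 hours.

480/17 hours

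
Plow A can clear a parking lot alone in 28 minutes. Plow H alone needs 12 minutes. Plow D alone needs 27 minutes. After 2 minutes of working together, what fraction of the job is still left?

130/189

Combined rate: 1/28 + 1/12 + 1/27 = (27 + 63 + 28)/756 = 118/756 = 59/378 per minute.
In 2 minutes they complete 2·59/378 = 59/189 of the job.
So 130/189 remains.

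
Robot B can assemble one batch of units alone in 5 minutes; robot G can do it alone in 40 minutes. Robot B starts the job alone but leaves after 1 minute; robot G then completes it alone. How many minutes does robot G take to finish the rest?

32 minutes

In 1 minute robot B does 1/5 of the job, leaving 4/5.
Robot G works at 1/40 per minute, so finishing takes 4/5 ÷ 1/40 = 32 minutes.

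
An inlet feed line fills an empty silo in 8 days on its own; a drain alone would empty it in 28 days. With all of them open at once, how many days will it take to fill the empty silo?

56/5 days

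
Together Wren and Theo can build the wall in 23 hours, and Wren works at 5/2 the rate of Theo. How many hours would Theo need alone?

161/2 hours

Let Theo's rate be r; then Wren's rate is (5/2)r, so together (5/2 + 1)r = (7/2)r = 1/23.
Thus r = 2/161 per hour.
Theo alone: 161/2 hours; Wren alone: 161/5 hours.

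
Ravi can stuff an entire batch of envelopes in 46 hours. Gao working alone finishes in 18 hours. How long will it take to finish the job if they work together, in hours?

207/16 hours

With two workers the combined time is the product over the sum: 46·18/(46+18) = 828/64 = 207/16 hours.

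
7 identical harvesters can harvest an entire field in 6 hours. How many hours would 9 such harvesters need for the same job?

Total work is 7·6 = 42 harvester-hours.
With 9 harvesters: 42/9 = 14/3 hours.

14/3 hours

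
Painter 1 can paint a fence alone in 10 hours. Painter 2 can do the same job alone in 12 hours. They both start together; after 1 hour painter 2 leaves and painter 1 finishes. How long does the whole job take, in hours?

In the first 1 hour the combined rate is 11/60, so 11/60 of the job is done, leaving 49/60.
After painter 2 leaves the rate is 1/10 per hour; the remaining 49/60 takes 49/6 hours.
Total = 1 + 49/6 = 55/6 hours.

55/6 hours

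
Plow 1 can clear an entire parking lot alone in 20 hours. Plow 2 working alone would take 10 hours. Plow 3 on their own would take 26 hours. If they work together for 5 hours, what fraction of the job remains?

Combined rate: 1/20 + 1/10 + 1/26 = (13 + 26 + 10)/260 = 49/260 per hour.
In 5 hours they complete 5·49/260 = 49/52 of the job.
So 3/52 remains.

3/52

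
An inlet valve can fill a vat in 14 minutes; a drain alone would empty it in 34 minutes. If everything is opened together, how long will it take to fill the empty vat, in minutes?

Net rate = 1/14 − 1/34 = (17 − 7)/238 = 10/238 = 5/119 per minute.
Filling time = 1 ÷ (5/119) = 119/5 minutes.

119/5 minutes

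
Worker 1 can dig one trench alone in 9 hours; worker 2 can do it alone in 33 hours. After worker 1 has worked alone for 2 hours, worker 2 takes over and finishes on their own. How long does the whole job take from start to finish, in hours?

83/3 hours

In 2 hours worker 1 does 2/9 of the job, leaving 7/9.
Worker 2 works at 1/33 per hour, so finishing takes 7/9 ÷ 1/33 = 77/3 hours.
Total time = 2 + 77/3 = 83/3 hours.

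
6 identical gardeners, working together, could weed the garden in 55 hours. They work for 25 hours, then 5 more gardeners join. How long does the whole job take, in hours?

455/11 hours

One gardener does 1/330 of the job per hour.
After 25 hours with 6 gardeners, 5/11 is done (6/11 left).
With 11 gardeners the rate is 11/330 = 1/30, so the rest takes 6/11 ÷ 1/30 = 180/11 hours.
Total = 25 + 180/11 = 455/11 hours.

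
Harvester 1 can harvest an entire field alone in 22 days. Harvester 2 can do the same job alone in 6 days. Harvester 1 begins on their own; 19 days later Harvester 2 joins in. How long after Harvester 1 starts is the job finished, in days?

275/14 days

In the first 19 days Harvester 1 alone does 19/22 of the job, leaving 3/22.
Once everyone is working, combined rate: 1/22 + 1/6 = (3 + 11)/66 = 14/66 = 7/33 per day.
Remaining 3/22 at 7/33 per day takes 9/14 days.
Total from the start = 19 + 9/14 = 275/14 days.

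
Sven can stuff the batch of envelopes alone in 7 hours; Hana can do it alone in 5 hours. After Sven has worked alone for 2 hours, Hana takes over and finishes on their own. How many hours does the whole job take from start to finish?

39/7 hours

In 2 hours Sven does 2/7 of the job, leaving 5/7.
Hana works at 1/5 per hour, so finishing takes 5/7 ÷ 1/5 = 25/7 hours.
Total time = 2 + 25/7 = 39/7 hours.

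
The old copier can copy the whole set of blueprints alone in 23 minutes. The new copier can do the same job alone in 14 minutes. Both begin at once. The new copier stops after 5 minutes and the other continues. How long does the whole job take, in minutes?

In the first 5 minutes the combined rate is 37/322, so 185/322 of the job is done, leaving 137/322.
After the new copier leaves the rate is 1/23 per minute; the remaining 137/322 takes 137/14 minutes.
Total = 5 + 137/14 = 207/14 minutes.

207/14 minutes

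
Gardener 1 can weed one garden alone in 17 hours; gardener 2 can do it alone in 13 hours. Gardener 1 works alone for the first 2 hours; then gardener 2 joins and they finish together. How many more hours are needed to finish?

In 2 hours gardener 1 does 2/17 of the job, leaving 15/17.
Gardener 1 and gardener 2 together work at 30/221 per hour, so finishing takes 15/17 ÷ 30/221 = 13/2 hours.

13/2 hours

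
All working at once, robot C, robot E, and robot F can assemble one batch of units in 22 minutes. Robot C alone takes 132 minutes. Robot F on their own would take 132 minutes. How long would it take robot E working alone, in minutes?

33 minutes

Combined rate is 1/22 per minute.
Known contribution: 1/132 + 1/132 = (1 + 1)/132 = 2/132 = 1/66 per minute.
So robot E's rate is 1/22 − 1/66 = 1/33, meaning 33 minutes alone.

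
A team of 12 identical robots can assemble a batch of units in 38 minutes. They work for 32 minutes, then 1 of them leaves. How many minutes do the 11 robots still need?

72/11 minutes

One robot does 1/456 of the job per minute.
After 32 minutes with 12 robots, 16/19 is done (3/19 left).
With 11 robots the rate is 11/456, so the rest takes 3/19 ÷ 11/456 = 72/11 minutes.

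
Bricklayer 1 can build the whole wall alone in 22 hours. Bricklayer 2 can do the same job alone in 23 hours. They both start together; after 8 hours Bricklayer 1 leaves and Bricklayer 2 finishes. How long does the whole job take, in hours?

161/11 hours

In the first 8 hours the combined rate is 45/506, so 180/253 of the job is done, leaving 73/253.
After Bricklayer 1 leaves the rate is 1/23 per hour; the remaining 73/253 takes 73/11 hours.
Total = 8 + 73/11 = 161/11 hours.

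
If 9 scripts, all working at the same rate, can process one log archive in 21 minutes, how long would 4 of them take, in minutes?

Total work is 9·21 = 189 script-minutes.
With 4 scripts: 189/4 minutes.

189/4 minutes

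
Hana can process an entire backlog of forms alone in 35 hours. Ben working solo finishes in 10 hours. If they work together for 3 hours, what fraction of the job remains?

43/70

Combined rate: 1/35 + 1/10 = (2 + 7)/70 = 9/70 per hour.
In 3 hours they complete 3·9/70 = 27/70 of the job.
So 43/70 remains.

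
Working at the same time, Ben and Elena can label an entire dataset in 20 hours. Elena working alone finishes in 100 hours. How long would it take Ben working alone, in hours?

25 hours

Combined rate is 1/20 per hour.
Known contribution: 1/100 per hour.
So Ben's rate is 1/20 − 1/100 = 1/25, meaning 25 hours alone.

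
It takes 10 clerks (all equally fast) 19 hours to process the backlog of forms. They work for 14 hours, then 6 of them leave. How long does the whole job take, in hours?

One clerk does 1/190 of the job per hour.
After 14 hours with 10 clerks, 14/19 is done (5/19 left).
With 4 clerks the rate is 4/190 = 2/95, so the rest takes 5/19 ÷ 2/95 = 25/2 hours.
Total = 14 + 25/2 = 53/2 hours.

53/2 hours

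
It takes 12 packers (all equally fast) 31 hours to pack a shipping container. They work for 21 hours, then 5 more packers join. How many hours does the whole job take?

477/17 hours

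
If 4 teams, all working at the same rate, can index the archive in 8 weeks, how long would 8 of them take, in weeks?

Total work is 4·8 = 32 team-weeks.
With 8 teams: 32/8 = 4 weeks.

4 weeks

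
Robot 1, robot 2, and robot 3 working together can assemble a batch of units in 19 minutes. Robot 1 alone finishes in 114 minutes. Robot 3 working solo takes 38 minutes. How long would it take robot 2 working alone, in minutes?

57 minutes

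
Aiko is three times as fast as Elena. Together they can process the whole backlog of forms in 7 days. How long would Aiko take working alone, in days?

Let Elena's rate be r; then Aiko's rate is 3r, so together (3 + 1)r = 4r = 1/7.
Thus r = 1/28 per day.
Elena alone: 28 days; Aiko alone: 28/3 days.

28/3 days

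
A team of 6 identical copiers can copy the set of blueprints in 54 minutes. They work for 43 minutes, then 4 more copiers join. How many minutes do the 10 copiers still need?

33/5 minutes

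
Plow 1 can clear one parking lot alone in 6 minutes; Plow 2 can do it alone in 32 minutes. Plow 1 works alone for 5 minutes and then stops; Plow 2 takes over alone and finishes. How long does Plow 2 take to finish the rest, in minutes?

In 5 minutes Plow 1 does 5/6 of the job, leaving 1/6.
Plow 2 works at 1/32 per minute, so finishing takes 1/6 ÷ 1/32 = 16/3 minutes.

16/3 minutes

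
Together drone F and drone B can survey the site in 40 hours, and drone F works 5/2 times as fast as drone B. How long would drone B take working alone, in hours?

Let drone B's rate be r; then drone F's rate is (5/2)r, so together (5/2 + 1)r = (7/2)r = 1/40.
Thus r = 1/140 per hour.
Drone B alone: 140 hours; drone F alone: 56 hours.

140 hours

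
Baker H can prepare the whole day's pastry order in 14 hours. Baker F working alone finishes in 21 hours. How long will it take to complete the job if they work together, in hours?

42/5 hours

With two workers the combined time is the product over the sum: 14·21/(14+21) = 294/35 = 42/5 hours.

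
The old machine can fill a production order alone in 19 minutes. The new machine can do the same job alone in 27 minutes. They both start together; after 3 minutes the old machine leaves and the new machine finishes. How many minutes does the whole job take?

In the first 3 minutes the combined rate is 46/513, so 46/171 of the job is done, leaving 125/171.
After the old machine leaves the rate is 1/27 per minute; the remaining 125/171 takes 375/19 minutes.
Total = 3 + 375/19 = 432/19 minutes.

432/19 minutes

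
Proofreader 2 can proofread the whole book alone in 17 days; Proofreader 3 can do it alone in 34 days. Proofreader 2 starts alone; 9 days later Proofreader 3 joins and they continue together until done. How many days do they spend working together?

In 9 days Proofreader 2 does 9/17 of the job, leaving 8/17.
Proofreader 2 and Proofreader 3 together work at 3/34 per day, so finishing takes 8/17 ÷ 3/34 = 16/3 days.

16/3 days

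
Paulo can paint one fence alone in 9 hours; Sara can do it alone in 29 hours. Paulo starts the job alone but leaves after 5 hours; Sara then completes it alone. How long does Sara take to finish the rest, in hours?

In 5 hours Paulo does 5/9 of the job, leaving 4/9.
Sara works at 1/29 per hour, so finishing takes 4/9 ÷ 1/29 = 116/9 hours.

116/9 hours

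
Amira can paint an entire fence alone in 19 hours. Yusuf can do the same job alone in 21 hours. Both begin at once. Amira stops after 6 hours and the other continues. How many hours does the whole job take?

In the first 6 hours the combined rate is 40/399, so 80/133 of the job is done, leaving 53/133.
After Amira leaves the rate is 1/21 per hour; the remaining 53/133 takes 159/19 hours.
Total = 6 + 159/19 = 273/19 hours.

273/19 hours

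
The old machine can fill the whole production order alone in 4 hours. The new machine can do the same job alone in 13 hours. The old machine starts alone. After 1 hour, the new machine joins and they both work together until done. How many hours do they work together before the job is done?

39/17 hours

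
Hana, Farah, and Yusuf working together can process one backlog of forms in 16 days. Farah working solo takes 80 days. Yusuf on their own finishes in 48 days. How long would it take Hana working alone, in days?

Combined rate is 1/16 per day.
Known contribution: 1/80 + 1/48 = (3 + 5)/240 = 8/240 = 1/30 per day.
So Hana's rate is 1/16 − 1/30 = 7/240, meaning 240/7 days alone.

240/7 days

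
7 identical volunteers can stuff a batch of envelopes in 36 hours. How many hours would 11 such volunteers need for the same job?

Total work is 7·36 = 252 volunteer-hours.
With 11 volunteers: 252/11 hours.

252/11 hours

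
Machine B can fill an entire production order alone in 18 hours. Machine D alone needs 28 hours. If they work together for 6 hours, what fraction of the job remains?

19/42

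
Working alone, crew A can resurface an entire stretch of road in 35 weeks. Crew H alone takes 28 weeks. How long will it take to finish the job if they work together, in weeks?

140/9 weeks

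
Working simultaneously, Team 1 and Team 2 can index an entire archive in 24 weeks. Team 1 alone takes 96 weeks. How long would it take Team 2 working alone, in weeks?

32 weeks

Combined rate is 1/24 per week.
Known contribution: 1/96 per week.
So Team 2's rate is 1/24 − 1/96 = 1/32, meaning 32 weeks alone.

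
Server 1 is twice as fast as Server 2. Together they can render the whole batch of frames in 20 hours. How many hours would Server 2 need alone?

Let Server 2's rate be r; then Server 1's rate is 2r, so together (2 + 1)r = 3r = 1/20.
Thus r = 1/60 per hour.
Server 2 alone: 60 hours; Server 1 alone: 30 hours.

60 hours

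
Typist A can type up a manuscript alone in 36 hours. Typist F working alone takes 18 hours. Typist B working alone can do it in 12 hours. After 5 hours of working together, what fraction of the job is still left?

1/6

Combined rate: 1/36 + 1/18 + 1/12 = (1 + 2 + 3)/36 = 6/36 = 1/6 per hour.
In 5 hours they complete 5·1/6 = 5/6 of the job.
So 1/6 remains.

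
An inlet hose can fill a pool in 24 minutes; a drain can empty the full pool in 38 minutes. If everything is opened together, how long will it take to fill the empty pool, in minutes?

456/7 minutes

Net rate = 1/24 − 1/38 = (19 − 12)/456 = 7/456 per minute.
Filling time = 1 ÷ (7/456) = 456/7 minutes.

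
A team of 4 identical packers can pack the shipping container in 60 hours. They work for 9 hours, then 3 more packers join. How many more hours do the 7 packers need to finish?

One packer does 1/240 of the job per hour.
After 9 hours with 4 packers, 3/20 is done (17/20 left).
With 7 packers the rate is 7/240, so the rest takes 17/20 ÷ 7/240 = 204/7 hours.

204/7 hours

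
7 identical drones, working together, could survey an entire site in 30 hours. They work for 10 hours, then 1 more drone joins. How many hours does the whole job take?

55/2 hours

One drone does 1/210 of the job per hour.
After 10 hours with 7 drones, 1/3 is done (2/3 left).
With 8 drones the rate is 8/210 = 4/105, so the rest takes 2/3 ÷ 4/105 = 35/2 hours.
Total = 10 + 35/2 = 55/2 hours.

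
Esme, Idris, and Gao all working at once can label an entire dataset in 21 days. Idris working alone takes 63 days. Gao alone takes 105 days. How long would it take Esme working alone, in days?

Combined rate is 1/21 per day.
Known contribution: 1/63 + 1/105 = (5 + 3)/315 = 8/315 per day.
So Esme's rate is 1/21 − 8/315 = 1/45, meaning 45 days alone.

45 days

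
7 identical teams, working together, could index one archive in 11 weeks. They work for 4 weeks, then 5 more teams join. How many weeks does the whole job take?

97/12 weeks

One team does 1/77 of the job per week.
After 4 weeks with 7 teams, 4/11 is done (7/11 left).
With 12 teams the rate is 12/77, so the rest takes 7/11 ÷ 12/77 = 49/12 weeks.
Total = 4 + 49/12 = 97/12 weeks.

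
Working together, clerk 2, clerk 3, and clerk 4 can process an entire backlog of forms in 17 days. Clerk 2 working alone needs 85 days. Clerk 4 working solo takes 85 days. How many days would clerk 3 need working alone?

85/3 days

Combined rate is 1/17 per day.
Known contribution: 1/85 + 1/85 = (1 + 1)/85 = 2/85 per day.
So clerk 3's rate is 1/17 − 2/85 = 3/85, meaning 85/3 days alone.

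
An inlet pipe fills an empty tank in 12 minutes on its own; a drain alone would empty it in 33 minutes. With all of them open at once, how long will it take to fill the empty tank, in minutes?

Net rate = 1/12 − 1/33 = (11 − 4)/132 = 7/132 per minute.
Filling time = 1 ÷ (7/132) = 132/7 minutes.

132/7 minutes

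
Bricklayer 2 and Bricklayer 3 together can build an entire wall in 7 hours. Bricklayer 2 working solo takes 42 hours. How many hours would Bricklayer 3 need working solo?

42/5 hours

Combined rate is 1/7 per hour.
Known contribution: 1/42 per hour.
So Bricklayer 3's rate is 1/7 − 1/42 = 5/42, meaning 42/5 hours alone.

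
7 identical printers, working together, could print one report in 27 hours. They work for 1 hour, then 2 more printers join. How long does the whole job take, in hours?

One printer does 1/189 of the job per hour.
After 1 hour with 7 printers, 1/27 is done (26/27 left).
With 9 printers the rate is 9/189 = 1/21, so the rest takes 26/27 ÷ 1/21 = 182/9 hours.
Total = 1 + 182/9 = 191/9 hours.

191/9 hours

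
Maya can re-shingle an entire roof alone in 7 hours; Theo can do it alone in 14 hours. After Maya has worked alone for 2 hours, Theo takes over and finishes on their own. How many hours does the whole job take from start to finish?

12 hours

In 2 hours Maya does 2/7 of the job, leaving 5/7.
Theo works at 1/14 per hour, so finishing takes 5/7 ÷ 1/14 = 10 hours.
Total time = 2 + 10 = 12 hours.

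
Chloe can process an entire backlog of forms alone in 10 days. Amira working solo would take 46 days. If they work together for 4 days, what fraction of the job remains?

Combined rate: 1/10 + 1/46 = (23 + 5)/230 = 28/230 = 14/115 per day.
In 4 days they complete 4·14/115 = 56/115 of the job.
So 59/115 remains.

59/115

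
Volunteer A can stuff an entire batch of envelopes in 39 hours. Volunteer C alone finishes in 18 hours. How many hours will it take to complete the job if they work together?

With two workers the combined time is the product over the sum: 39·18/(39+18) = 702/57 = 234/19 hours.

234/19 hours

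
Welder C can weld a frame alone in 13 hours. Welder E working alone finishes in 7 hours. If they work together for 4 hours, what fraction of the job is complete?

Combined rate: 1/13 + 1/7 = (7 + 13)/91 = 20/91 per hour.
In 4 hours they complete 4·20/91 = 80/91 of the job.

80/91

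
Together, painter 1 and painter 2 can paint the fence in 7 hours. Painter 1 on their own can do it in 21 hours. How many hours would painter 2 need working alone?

21/2 hours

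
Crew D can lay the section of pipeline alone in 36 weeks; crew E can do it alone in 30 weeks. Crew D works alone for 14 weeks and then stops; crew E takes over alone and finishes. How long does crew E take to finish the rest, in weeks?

55/3 weeks

In 14 weeks crew D does 14/36 = 7/18 of the job, leaving 11/18.
Crew E works at 1/30 per week, so finishing takes 11/18 ÷ 1/30 = 55/3 weeks.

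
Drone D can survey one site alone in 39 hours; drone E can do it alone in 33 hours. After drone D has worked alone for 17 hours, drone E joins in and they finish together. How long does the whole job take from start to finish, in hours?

325/12 hours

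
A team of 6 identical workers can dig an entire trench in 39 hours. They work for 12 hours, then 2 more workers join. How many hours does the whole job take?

129/4 hours

One worker does 1/234 of the job per hour.
After 12 hours with 6 workers, 4/13 is done (9/13 left).
With 8 workers the rate is 8/234 = 4/117, so the rest takes 9/13 ÷ 4/117 = 81/4 hours.
Total = 12 + 81/4 = 129/4 hours.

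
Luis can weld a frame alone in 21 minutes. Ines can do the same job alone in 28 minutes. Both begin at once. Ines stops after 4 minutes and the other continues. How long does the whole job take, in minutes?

18 minutes

In the first 4 minutes the combined rate is 1/12, so 1/3 of the job is done, leaving 2/3.
After Ines leaves the rate is 1/21 per minute; the remaining 2/3 takes 14 minutes.
Total = 4 + 14 = 18 minutes.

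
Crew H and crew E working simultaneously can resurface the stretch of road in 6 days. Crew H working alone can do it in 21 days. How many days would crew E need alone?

Combined rate is 1/6 per day.
Known contribution: 1/21 per day.
So crew E's rate is 1/6 − 1/21 = 5/42, meaning 42/5 days alone.

42/5 days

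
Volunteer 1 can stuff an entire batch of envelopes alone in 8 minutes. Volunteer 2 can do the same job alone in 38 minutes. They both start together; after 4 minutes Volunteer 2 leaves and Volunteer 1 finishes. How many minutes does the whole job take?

136/19 minutes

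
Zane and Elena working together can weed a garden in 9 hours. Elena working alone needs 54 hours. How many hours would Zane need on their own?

54/5 hours

Combined rate is 1/9 per hour.
Known contribution: 1/54 per hour.
So Zane's rate is 1/9 − 1/54 = 5/54, meaning 54/5 hours alone.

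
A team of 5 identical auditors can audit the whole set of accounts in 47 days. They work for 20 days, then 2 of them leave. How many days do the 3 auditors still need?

One auditor does 1/235 of the job per day.
After 20 days with 5 auditors, 20/47 is done (27/47 left).
With 3 auditors the rate is 3/235, so the rest takes 27/47 ÷ 3/235 = 45 days.

45 days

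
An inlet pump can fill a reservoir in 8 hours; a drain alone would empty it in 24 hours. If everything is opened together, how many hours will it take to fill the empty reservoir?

Net rate = 1/8 − 1/24 = (3 − 1)/24 = 2/24 = 1/12 per hour.
Filling time = 1 ÷ (1/12) = 12 hours.

12 hours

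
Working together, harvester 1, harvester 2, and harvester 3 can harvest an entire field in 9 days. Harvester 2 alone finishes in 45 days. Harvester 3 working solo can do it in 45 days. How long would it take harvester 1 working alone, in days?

Combined rate is 1/9 per day.
Known contribution: 1/45 + 1/45 = (1 + 1)/45 = 2/45 per day.
So harvester 1's rate is 1/9 − 2/45 = 1/15, meaning 15 days alone.

15 days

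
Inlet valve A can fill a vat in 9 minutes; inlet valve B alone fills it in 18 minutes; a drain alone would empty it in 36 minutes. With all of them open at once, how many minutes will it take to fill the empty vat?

Net rate = 1/9 + 1/18 − 1/36 = (4 + 2 − 1)/36 = 5/36 per minute.
Filling time = 1 ÷ (5/36) = 36/5 minutes.

36/5 minutes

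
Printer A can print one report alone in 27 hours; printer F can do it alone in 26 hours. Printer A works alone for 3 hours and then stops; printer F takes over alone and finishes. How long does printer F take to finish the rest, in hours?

In 3 hours printer A does 3/27 = 1/9 of the job, leaving 8/9.
Printer F works at 1/26 per hour, so finishing takes 8/9 ÷ 1/26 = 208/9 hours.

208/9 hours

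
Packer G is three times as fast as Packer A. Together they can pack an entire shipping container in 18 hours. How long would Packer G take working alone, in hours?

24 hours

Let Packer A's rate be r; then Packer G's rate is 3r, so together (3 + 1)r = 4r = 1/18.
Thus r = 1/72 per hour.
Packer A alone: 72 hours; Packer G alone: 24 hours.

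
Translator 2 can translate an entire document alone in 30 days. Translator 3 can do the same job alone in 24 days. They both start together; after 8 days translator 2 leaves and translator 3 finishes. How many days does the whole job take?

88/5 days

In the first 8 days the combined rate is 3/40, so 3/5 of the job is done, leaving 2/5.
After translator 2 leaves the rate is 1/24 per day; the remaining 2/5 takes 48/5 days.
Total = 8 + 48/5 = 88/5 days.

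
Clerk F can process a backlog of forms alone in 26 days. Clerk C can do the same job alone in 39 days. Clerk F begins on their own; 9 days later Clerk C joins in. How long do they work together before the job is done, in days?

In the first 9 days Clerk F alone does 9/26 of the job, leaving 17/26.
Once everyone is working, combined rate: 1/26 + 1/39 = (3 + 2)/78 = 5/78 per day.
Remaining 17/26 at 5/78 per day takes 51/5 days.

51/5 days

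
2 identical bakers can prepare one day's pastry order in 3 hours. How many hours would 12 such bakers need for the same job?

1/2 hours

Total work is 2·3 = 6 baker-hours.
With 12 bakers: 6/12 = 1/2 hours.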